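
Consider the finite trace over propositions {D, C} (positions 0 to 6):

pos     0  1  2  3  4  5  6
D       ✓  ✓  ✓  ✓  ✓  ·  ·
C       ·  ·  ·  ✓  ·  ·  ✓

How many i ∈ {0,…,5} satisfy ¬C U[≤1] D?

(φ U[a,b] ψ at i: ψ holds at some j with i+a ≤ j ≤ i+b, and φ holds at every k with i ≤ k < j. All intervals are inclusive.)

5

Evaluate at each i in [0,5]:
  i=0: ✓ (rhs at j=0)
  i=1: ✓ (rhs at j=1)
  i=2: ✓ (rhs at j=2)
  i=3: ✓ (rhs at j=3)
  i=4: ✓ (rhs at j=4)
  i=5: ✗ (no rhs in [5,6])
Positions where it holds: {0, 1, 2, 3, 4} → 5.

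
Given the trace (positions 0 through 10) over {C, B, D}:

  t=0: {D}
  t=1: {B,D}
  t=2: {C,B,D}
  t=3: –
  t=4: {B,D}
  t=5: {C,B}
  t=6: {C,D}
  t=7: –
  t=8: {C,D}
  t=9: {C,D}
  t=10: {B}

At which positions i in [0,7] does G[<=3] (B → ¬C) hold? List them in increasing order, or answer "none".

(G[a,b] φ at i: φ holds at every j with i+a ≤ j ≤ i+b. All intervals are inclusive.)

6, 7

Evaluate at each i in [0,7]:
  i=0: ✗ (fails at j=2)
  i=1: ✗ (fails at j=2)
  i=2: ✗ (fails at j=2)
  i=3: ✗ (fails at j=5)
  i=4: ✗ (fails at j=5)
  i=5: ✗ (fails at j=5)
  i=6: ✓ (all of [6,9])
  i=7: ✓ (all of [7,10])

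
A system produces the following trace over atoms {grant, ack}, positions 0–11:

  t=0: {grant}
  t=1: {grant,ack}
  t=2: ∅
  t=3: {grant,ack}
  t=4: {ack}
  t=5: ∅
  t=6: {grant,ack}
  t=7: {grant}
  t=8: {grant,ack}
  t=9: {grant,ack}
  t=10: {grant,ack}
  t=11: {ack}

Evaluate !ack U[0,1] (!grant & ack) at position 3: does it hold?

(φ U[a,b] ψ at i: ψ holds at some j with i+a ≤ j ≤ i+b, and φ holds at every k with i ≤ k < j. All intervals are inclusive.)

Does not hold

Need some j in [3,4] with (!grant & ack), and !ack at every k in [3,j-1].
  j=3: (!grant & ack) false.
  j=4: (!grant & ack) holds, but !ack fails at k=3 → not this j.
No j in the window works → until fails.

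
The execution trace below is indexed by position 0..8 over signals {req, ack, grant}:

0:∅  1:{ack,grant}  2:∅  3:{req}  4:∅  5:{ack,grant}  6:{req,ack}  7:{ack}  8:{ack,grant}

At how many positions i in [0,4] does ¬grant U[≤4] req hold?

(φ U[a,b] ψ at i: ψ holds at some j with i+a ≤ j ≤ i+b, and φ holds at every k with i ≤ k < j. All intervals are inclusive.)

Evaluate at each i in [0,4]:
  i=0: ✗ (lhs fails at k=1 before rhs at j=3)
  i=1: ✗ (lhs fails at k=1 before rhs at j=3)
  i=2: ✓ (rhs at j=3; lhs holds on [2,2])
  i=3: ✓ (rhs at j=3)
  i=4: ✗ (lhs fails at k=5 before rhs at j=6)
Positions where it holds: {2, 3} → 2.

2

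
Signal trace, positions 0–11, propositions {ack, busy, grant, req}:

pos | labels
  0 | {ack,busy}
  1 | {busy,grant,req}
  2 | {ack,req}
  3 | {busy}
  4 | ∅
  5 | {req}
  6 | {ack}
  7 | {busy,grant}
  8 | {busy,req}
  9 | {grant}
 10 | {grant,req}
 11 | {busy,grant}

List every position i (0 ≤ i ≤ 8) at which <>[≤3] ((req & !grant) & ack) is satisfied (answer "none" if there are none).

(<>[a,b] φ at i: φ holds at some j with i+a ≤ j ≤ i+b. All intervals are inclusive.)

0, 1, 2

Evaluate at each i in [0,8]:
  i=0: ✓ (witness j=2)
  i=1: ✓ (witness j=2)
  i=2: ✓ (witness j=2)
  i=3: ✗ (none in [3,6])
  i=4: ✗ (none in [4,7])
  i=5: ✗ (none in [5,8])
  i=6: ✗ (none in [6,9])
  i=7: ✗ (none in [7,10])
  i=8: ✗ (none in [8,11])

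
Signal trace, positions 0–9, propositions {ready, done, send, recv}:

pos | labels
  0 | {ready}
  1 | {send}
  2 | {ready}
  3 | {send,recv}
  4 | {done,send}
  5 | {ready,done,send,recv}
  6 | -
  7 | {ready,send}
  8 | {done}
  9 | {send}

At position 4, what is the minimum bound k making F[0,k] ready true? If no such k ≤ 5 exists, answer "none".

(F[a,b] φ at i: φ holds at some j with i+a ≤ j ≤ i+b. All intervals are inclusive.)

Scan j = 4,5,… for ready:
  j=4: fails
  j=5: holds
First hit at j=5, so smallest k = 5-4 = 1.

1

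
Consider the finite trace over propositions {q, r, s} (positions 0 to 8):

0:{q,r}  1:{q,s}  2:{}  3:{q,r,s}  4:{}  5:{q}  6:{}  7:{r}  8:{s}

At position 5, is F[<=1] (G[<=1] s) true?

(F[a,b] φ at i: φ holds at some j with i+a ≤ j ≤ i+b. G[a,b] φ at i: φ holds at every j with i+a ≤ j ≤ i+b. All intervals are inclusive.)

False

Check G[<=1] s at each j in [5,6]:
  j=5: fails at 5
  j=6: fails at 6
No position in the window satisfies it → formula fails.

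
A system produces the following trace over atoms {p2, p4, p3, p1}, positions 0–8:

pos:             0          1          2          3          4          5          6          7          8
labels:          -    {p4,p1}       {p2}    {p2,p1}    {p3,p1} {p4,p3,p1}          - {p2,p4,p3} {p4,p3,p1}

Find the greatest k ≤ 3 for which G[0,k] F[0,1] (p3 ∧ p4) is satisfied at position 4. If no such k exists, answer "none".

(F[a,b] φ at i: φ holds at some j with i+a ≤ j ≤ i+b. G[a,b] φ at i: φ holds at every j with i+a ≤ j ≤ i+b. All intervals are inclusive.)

3

F[0,1] (p3 ∧ p4) must hold from j=4 onward; find where it first fails.
  j=4: holds
  j=5: holds
  j=6: holds
  j=7: holds
Holds through j=7; largest k = 3.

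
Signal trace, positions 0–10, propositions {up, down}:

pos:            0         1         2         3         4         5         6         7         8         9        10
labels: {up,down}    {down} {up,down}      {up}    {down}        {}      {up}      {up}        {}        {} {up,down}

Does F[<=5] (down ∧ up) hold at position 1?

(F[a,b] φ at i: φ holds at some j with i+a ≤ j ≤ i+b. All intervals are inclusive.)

Check (down ∧ up) at each j in [1,6]:
  j=1: false
  j=2: true
  j=3: false
  j=4: false
  j=5: false
  j=6: false
Found at j=2 → formula holds.

True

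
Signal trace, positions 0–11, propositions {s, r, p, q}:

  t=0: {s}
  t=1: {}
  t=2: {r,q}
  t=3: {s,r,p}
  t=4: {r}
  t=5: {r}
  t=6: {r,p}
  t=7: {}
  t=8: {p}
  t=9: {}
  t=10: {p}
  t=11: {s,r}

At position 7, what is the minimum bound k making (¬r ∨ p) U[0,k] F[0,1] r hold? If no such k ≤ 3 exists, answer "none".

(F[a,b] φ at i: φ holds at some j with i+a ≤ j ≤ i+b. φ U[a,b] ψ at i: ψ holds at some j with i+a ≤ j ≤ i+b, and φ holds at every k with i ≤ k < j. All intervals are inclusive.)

3

Need earliest j ≥ 7 with F[0,1] r, and (¬r ∨ p) at every k in [7,j-1].
  j=7: rhs fails.
  j=8: rhs fails.
  j=9: rhs fails.
  j=10: rhs holds; lhs holds on [7,9]. k = 3.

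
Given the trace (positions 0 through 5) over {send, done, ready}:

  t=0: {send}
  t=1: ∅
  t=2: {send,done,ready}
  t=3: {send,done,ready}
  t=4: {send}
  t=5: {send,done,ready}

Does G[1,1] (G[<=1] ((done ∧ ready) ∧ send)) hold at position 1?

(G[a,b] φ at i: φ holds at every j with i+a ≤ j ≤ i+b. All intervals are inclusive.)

Check G[<=1] ((done ∧ ready) ∧ send) at every j in [2,2]:
  j=2: holds on [2,3]
All positions satisfy it → formula holds.

Yes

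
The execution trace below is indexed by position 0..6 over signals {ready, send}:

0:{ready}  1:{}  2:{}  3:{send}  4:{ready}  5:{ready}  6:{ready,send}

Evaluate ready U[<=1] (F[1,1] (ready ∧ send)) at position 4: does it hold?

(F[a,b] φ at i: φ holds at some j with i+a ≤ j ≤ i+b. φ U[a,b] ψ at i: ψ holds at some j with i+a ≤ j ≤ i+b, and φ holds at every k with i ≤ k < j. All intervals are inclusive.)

Need some j in [4,5] with F[1,1] (ready ∧ send), and ready at every k in [4,j-1].
  j=4: F[1,1] (ready ∧ send) — fails (none in [5,5]).
  j=5: F[1,1] (ready ∧ send) holds; ready holds at every k in [4,4] → satisfied.

Yes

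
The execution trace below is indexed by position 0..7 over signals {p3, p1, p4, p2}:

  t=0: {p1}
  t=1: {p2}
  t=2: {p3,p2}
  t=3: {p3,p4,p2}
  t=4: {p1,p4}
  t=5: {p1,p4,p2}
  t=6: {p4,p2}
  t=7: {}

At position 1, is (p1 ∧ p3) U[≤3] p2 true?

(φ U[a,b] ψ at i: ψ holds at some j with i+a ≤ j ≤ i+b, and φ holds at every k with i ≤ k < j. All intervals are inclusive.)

Need some j in [1,4] with p2, and (p1 ∧ p3) at every k in [1,j-1].
  j=1: p2 holds; no prefix to check → satisfied.

Holds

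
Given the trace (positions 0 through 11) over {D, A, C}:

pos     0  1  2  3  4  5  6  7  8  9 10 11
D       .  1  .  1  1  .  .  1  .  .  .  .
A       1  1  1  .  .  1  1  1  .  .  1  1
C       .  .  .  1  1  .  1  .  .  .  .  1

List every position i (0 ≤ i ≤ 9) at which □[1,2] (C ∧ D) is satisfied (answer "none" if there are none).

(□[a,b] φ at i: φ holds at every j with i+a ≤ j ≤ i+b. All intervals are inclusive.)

2

Evaluate at each i in [0,9]:
  i=0: ✗ (fails at j=1)
  i=1: ✗ (fails at j=2)
  i=2: ✓ (all of [3,4])
  i=3: ✗ (fails at j=5)
  i=4: ✗ (fails at j=5)
  i=5: ✗ (fails at j=6)
  i=6: ✗ (fails at j=7)
  i=7: ✗ (fails at j=8)
  i=8: ✗ (fails at j=9)
  i=9: ✗ (fails at j=10)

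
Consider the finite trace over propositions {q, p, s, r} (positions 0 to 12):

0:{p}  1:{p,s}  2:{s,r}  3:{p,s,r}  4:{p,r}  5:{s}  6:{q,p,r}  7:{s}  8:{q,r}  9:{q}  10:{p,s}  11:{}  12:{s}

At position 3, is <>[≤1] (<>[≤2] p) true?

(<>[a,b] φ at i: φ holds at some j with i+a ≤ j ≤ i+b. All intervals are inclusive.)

True

Check <>[≤2] p at each j in [3,4]:
  j=3: holds (witness at 3)
  j=4: holds (witness at 4)
Found at j=3 → formula holds.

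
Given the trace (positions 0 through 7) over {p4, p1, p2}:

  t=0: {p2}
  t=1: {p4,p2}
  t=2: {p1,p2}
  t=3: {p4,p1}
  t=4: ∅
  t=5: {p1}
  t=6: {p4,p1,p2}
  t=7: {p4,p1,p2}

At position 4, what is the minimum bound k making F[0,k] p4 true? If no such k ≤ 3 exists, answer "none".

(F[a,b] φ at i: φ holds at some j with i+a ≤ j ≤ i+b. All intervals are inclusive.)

2

Scan j = 4,5,… for p4:
  j=4: fails
  j=5: fails
  j=6: holds
First hit at j=6, so smallest k = 6-4 = 2.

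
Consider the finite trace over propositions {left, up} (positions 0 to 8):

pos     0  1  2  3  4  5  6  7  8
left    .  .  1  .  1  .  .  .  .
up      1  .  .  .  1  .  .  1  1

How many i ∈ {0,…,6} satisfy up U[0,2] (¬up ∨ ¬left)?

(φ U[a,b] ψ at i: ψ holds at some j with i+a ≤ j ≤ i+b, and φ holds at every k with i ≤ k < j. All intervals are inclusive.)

7

Evaluate at each i in [0,6]:
  i=0: ✓ (rhs at j=0)
  i=1: ✓ (rhs at j=1)
  i=2: ✓ (rhs at j=2)
  i=3: ✓ (rhs at j=3)
  i=4: ✓ (rhs at j=5; lhs holds on [4,4])
  i=5: ✓ (rhs at j=5)
  i=6: ✓ (rhs at j=6)
Positions where it holds: {0, 1, 2, 3, 4, 5, 6} → 7.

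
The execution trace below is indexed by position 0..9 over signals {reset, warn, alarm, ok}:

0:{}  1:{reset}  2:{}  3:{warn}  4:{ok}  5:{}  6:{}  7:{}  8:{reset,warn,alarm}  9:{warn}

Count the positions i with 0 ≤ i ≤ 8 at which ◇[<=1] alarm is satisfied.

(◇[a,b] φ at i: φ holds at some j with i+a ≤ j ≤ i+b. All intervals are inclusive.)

Evaluate at each i in [0,8]:
  i=0: ✗ (none in [0,1])
  i=1: ✗ (none in [1,2])
  i=2: ✗ (none in [2,3])
  i=3: ✗ (none in [3,4])
  i=4: ✗ (none in [4,5])
  i=5: ✗ (none in [5,6])
  i=6: ✗ (none in [6,7])
  i=7: ✓ (witness j=8)
  i=8: ✓ (witness j=8)
Positions where it holds: {7, 8} → 2.

2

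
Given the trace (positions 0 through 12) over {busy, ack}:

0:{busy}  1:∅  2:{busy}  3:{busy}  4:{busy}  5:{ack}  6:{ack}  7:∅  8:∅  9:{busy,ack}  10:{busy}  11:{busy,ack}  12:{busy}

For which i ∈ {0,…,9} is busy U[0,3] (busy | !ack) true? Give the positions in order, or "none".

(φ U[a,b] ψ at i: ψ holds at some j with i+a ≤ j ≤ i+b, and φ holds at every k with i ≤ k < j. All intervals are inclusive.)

Evaluate at each i in [0,9]:
  i=0: ✓ (rhs at j=0)
  i=1: ✓ (rhs at j=1)
  i=2: ✓ (rhs at j=2)
  i=3: ✓ (rhs at j=3)
  i=4: ✓ (rhs at j=4)
  i=5: ✗ (lhs fails at k=5 before rhs at j=7)
  i=6: ✗ (lhs fails at k=6 before rhs at j=7)
  i=7: ✓ (rhs at j=7)
  i=8: ✓ (rhs at j=8)
  i=9: ✓ (rhs at j=9)

0, 1, 2, 3, 4, 7, 8, 9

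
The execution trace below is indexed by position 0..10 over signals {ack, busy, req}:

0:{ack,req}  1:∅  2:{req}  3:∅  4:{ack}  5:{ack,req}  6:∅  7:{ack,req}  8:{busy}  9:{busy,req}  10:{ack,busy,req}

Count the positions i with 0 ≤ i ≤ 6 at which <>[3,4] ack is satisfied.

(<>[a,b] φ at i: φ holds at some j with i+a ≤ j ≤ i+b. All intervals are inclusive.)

Evaluate at each i in [0,6]:
  i=0: ✓ (witness j=4)
  i=1: ✓ (witness j=4)
  i=2: ✓ (witness j=5)
  i=3: ✓ (witness j=7)
  i=4: ✓ (witness j=7)
  i=5: ✗ (none in [8,9])
  i=6: ✓ (witness j=10)
Positions where it holds: {0, 1, 2, 3, 4, 6} → 6.

6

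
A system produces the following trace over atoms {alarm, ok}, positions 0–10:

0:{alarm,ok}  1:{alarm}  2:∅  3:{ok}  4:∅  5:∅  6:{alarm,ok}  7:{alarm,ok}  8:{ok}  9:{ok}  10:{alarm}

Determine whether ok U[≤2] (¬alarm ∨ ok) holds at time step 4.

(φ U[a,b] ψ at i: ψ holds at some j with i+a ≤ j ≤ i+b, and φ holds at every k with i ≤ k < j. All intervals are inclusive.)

Need some j in [4,6] with (¬alarm ∨ ok), and ok at every k in [4,j-1].
  j=4: (¬alarm ∨ ok) holds; no prefix to check → satisfied.

Yes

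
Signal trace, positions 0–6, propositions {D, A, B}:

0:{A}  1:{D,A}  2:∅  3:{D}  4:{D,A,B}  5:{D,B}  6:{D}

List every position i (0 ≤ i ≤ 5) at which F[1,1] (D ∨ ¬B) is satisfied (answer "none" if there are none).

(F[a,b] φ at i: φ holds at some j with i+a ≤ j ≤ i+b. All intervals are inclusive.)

0, 1, 2, 3, 4, 5

Evaluate at each i in [0,5]:
  i=0: ✓ (witness j=1)
  i=1: ✓ (witness j=2)
  i=2: ✓ (witness j=3)
  i=3: ✓ (witness j=4)
  i=4: ✓ (witness j=5)
  i=5: ✓ (witness j=6)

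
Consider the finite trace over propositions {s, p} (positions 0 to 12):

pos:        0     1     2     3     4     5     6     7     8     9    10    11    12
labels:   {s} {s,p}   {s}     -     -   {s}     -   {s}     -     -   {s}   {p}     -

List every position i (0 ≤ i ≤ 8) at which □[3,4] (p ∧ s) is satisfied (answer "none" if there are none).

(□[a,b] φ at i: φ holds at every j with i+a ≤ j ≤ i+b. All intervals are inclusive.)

none

Evaluate at each i in [0,8]:
  i=0: ✗ (fails at j=3)
  i=1: ✗ (fails at j=4)
  i=2: ✗ (fails at j=5)
  i=3: ✗ (fails at j=6)
  i=4: ✗ (fails at j=7)
  i=5: ✗ (fails at j=8)
  i=6: ✗ (fails at j=9)
  i=7: ✗ (fails at j=10)
  i=8: ✗ (fails at j=11)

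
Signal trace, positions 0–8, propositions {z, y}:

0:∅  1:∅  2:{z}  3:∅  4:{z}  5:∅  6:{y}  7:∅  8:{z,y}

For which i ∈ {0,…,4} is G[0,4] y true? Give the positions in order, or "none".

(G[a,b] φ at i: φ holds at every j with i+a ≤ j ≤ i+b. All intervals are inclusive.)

Evaluate at each i in [0,4]:
  i=0: ✗ (fails at j=0)
  i=1: ✗ (fails at j=1)
  i=2: ✗ (fails at j=2)
  i=3: ✗ (fails at j=3)
  i=4: ✗ (fails at j=4)

none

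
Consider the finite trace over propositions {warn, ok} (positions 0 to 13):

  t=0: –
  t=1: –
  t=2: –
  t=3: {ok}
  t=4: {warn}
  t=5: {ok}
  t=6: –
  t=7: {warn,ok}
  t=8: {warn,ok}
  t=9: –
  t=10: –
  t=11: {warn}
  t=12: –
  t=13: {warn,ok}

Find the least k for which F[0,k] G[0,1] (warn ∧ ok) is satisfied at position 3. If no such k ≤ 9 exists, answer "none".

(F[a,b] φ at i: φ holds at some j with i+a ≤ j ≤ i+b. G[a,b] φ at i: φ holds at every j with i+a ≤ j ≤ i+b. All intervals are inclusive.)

Scan j = 3,4,… for G[0,1] (warn ∧ ok):
  j=3: fails
  j=4: fails
  j=5: fails
  j=6: fails
  j=7: holds
First hit at j=7, so smallest k = 7-3 = 4.

4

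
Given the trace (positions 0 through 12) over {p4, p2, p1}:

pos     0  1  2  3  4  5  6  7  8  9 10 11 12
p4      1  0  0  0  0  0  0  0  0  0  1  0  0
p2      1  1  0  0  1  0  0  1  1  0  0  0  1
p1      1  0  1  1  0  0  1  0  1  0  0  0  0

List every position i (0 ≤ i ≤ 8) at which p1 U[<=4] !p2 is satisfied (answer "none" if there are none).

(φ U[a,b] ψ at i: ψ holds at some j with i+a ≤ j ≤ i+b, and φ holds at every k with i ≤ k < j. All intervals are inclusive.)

2, 3, 5, 6, 8

Evaluate at each i in [0,8]:
  i=0: ✗ (lhs fails at k=1 before rhs at j=2)
  i=1: ✗ (lhs fails at k=1 before rhs at j=2)
  i=2: ✓ (rhs at j=2)
  i=3: ✓ (rhs at j=3)
  i=4: ✗ (lhs fails at k=4 before rhs at j=5)
  i=5: ✓ (rhs at j=5)
  i=6: ✓ (rhs at j=6)
  i=7: ✗ (lhs fails at k=7 before rhs at j=9)
  i=8: ✓ (rhs at j=9; lhs holds on [8,8])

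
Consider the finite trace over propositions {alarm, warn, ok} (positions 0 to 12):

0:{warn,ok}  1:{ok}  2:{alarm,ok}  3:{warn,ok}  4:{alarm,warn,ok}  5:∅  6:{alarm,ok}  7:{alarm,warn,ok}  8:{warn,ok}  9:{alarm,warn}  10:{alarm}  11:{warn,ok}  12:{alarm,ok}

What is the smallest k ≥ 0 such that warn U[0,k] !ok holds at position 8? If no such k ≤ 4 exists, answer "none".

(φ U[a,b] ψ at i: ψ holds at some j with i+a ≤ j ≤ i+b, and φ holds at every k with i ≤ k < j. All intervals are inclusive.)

1

Need earliest j ≥ 8 with !ok, and warn at every k in [8,j-1].
  j=8: rhs fails.
  j=9: rhs holds; lhs holds on [8,8]. k = 1.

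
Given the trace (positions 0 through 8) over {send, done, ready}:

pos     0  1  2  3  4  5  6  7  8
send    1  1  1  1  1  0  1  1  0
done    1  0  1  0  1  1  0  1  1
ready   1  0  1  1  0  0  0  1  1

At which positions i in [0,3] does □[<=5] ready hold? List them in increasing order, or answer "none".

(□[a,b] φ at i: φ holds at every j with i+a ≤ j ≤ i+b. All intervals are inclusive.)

none

Evaluate at each i in [0,3]:
  i=0: ✗ (fails at j=1)
  i=1: ✗ (fails at j=1)
  i=2: ✗ (fails at j=4)
  i=3: ✗ (fails at j=4)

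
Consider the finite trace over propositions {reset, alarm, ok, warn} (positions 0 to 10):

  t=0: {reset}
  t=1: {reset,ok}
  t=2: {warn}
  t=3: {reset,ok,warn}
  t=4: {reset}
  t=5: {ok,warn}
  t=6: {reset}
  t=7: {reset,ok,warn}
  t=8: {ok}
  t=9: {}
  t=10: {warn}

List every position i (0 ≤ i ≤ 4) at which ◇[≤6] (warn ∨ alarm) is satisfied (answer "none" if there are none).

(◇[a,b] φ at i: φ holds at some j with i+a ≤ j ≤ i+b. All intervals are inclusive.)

Evaluate at each i in [0,4]:
  i=0: ✓ (witness j=2)
  i=1: ✓ (witness j=2)
  i=2: ✓ (witness j=2)
  i=3: ✓ (witness j=3)
  i=4: ✓ (witness j=5)

0, 1, 2, 3, 4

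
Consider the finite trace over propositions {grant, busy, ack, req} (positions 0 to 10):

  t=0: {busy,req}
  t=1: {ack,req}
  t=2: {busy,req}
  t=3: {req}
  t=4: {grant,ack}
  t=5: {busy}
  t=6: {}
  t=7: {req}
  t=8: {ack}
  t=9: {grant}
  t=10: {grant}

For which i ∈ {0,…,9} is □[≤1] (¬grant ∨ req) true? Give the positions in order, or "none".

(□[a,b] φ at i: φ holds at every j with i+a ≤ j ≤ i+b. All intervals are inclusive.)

Evaluate at each i in [0,9]:
  i=0: ✓ (all of [0,1])
  i=1: ✓ (all of [1,2])
  i=2: ✓ (all of [2,3])
  i=3: ✗ (fails at j=4)
  i=4: ✗ (fails at j=4)
  i=5: ✓ (all of [5,6])
  i=6: ✓ (all of [6,7])
  i=7: ✓ (all of [7,8])
  i=8: ✗ (fails at j=9)
  i=9: ✗ (fails at j=9)

0, 1, 2, 5, 6, 7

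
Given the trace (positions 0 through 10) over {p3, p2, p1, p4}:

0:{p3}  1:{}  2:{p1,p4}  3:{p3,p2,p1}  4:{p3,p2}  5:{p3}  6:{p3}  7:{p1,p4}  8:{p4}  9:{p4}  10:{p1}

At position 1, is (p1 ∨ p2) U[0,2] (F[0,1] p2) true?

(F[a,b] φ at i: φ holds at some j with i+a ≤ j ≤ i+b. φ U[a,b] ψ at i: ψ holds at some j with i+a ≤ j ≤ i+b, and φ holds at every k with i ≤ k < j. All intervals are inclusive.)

Need some j in [1,3] with F[0,1] p2, and (p1 ∨ p2) at every k in [1,j-1].
  j=1: F[0,1] p2 — fails (none in [1,2]).
  j=2: F[0,1] p2 holds, but (p1 ∨ p2) fails at k=1 → not this j.
  j=3: F[0,1] p2 holds, but (p1 ∨ p2) fails at k=1 → not this j.
No j in the window works → until fails.

False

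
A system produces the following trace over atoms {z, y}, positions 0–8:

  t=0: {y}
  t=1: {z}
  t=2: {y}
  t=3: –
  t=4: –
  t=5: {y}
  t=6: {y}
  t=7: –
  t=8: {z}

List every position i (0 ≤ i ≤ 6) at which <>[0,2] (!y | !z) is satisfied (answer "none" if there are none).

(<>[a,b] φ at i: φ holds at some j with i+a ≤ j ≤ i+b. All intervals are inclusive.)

0, 1, 2, 3, 4, 5, 6

Evaluate at each i in [0,6]:
  i=0: ✓ (witness j=0)
  i=1: ✓ (witness j=1)
  i=2: ✓ (witness j=2)
  i=3: ✓ (witness j=3)
  i=4: ✓ (witness j=4)
  i=5: ✓ (witness j=5)
  i=6: ✓ (witness j=6)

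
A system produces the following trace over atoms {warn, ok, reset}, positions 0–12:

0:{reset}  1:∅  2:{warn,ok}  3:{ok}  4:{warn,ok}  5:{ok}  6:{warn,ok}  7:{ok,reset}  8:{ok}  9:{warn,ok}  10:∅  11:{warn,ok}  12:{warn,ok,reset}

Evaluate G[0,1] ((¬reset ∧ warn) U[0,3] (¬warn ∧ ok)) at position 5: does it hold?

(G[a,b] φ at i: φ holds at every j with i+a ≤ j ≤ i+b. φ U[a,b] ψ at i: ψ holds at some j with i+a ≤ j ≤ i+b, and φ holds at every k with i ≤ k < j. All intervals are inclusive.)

Check ((¬reset ∧ warn) U[0,3] (¬warn ∧ ok)) at every j in [5,6]:
  j=5: holds
  j=6: holds
All positions satisfy it → formula holds.

Holds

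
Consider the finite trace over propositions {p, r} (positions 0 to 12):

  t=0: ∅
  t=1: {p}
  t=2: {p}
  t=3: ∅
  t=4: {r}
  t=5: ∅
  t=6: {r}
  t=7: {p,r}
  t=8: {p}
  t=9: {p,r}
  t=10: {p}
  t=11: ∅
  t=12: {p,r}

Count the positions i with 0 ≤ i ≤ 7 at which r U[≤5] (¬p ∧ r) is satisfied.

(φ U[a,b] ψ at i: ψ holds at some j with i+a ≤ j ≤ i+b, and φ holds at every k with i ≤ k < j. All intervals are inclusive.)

2

Evaluate at each i in [0,7]:
  i=0: ✗ (lhs fails at k=0 before rhs at j=4)
  i=1: ✗ (lhs fails at k=1 before rhs at j=4)
  i=2: ✗ (lhs fails at k=2 before rhs at j=4)
  i=3: ✗ (lhs fails at k=3 before rhs at j=4)
  i=4: ✓ (rhs at j=4)
  i=5: ✗ (lhs fails at k=5 before rhs at j=6)
  i=6: ✓ (rhs at j=6)
  i=7: ✗ (no rhs in [7,12])
Positions where it holds: {4, 6} → 2.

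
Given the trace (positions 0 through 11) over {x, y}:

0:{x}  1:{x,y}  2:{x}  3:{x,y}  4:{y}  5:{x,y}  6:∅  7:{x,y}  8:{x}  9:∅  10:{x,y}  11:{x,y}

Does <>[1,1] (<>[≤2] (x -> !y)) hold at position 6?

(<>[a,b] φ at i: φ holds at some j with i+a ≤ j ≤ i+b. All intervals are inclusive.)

Check <>[≤2] (x -> !y) at each j in [7,7]:
  j=7: holds (witness at 8)
Found at j=7 → formula holds.

Holds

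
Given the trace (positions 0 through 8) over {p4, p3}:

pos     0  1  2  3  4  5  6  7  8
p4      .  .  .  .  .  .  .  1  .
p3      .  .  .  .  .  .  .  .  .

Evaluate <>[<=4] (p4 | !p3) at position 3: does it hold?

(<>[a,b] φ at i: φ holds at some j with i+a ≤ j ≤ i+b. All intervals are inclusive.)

Yes

Check (p4 | !p3) at each j in [3,7]:
  j=3: true
  j=4: true
  j=5: true
  j=6: true
  j=7: true
Found at j=3 → formula holds.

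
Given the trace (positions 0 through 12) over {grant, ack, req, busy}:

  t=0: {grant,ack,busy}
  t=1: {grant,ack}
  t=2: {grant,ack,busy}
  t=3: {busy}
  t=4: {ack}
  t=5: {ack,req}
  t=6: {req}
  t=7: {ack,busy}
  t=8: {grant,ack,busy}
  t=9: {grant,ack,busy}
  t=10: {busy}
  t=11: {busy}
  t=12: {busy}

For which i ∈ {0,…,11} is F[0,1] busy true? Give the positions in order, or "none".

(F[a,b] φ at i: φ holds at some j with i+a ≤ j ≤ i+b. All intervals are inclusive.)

0, 1, 2, 3, 6, 7, 8, 9, 10, 11

Evaluate at each i in [0,11]:
  i=0: ✓ (witness j=0)
  i=1: ✓ (witness j=2)
  i=2: ✓ (witness j=2)
  i=3: ✓ (witness j=3)
  i=4: ✗ (none in [4,5])
  i=5: ✗ (none in [5,6])
  i=6: ✓ (witness j=7)
  i=7: ✓ (witness j=7)
  i=8: ✓ (witness j=8)
  i=9: ✓ (witness j=9)
  i=10: ✓ (witness j=10)
  i=11: ✓ (witness j=11)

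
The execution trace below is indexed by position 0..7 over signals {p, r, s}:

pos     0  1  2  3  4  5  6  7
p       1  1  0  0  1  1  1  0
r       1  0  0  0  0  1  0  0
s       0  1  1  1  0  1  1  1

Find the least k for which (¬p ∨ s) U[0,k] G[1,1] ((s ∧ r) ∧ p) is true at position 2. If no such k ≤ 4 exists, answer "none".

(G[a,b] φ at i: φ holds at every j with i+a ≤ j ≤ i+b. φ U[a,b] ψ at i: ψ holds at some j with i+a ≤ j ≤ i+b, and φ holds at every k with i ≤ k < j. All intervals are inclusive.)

2

Need earliest j ≥ 2 with G[1,1] ((s ∧ r) ∧ p), and (¬p ∨ s) at every k in [2,j-1].
  j=2: rhs fails.
  j=3: rhs fails.
  j=4: rhs holds; lhs holds on [2,3]. k = 2.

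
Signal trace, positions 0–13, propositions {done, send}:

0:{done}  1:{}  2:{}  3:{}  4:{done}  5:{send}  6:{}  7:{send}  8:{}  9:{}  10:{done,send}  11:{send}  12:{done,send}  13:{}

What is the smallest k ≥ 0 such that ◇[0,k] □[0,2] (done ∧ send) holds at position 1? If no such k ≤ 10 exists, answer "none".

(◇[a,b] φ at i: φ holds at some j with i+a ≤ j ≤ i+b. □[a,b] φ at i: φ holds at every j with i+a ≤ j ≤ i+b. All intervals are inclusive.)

none

Scan j = 1,2,… for □[0,2] (done ∧ send):
  j=1: fails
  j=2: fails
  j=3: fails
  j=4: fails
  j=5: fails
  j=6: fails
  j=7: fails
  j=8: fails
  j=9: fails
  j=10: fails
  j=11: fails
No j in [1,11] satisfies it → none.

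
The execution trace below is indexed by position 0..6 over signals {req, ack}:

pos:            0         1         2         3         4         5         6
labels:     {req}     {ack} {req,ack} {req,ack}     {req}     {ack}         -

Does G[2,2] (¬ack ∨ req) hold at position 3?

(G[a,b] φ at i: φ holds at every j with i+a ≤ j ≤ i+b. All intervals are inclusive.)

False

Check (¬ack ∨ req) at every j in [5,5]:
  j=5: false
Fails at j=5 → formula fails.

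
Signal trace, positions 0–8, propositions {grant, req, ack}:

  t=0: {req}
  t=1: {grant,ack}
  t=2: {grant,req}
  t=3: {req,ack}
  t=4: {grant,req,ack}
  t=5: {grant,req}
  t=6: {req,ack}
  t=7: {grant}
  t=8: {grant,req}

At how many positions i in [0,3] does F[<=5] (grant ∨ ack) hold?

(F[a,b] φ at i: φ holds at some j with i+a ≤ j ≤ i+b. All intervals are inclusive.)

Evaluate at each i in [0,3]:
  i=0: ✓ (witness j=1)
  i=1: ✓ (witness j=1)
  i=2: ✓ (witness j=2)
  i=3: ✓ (witness j=3)
Positions where it holds: {0, 1, 2, 3} → 4.

4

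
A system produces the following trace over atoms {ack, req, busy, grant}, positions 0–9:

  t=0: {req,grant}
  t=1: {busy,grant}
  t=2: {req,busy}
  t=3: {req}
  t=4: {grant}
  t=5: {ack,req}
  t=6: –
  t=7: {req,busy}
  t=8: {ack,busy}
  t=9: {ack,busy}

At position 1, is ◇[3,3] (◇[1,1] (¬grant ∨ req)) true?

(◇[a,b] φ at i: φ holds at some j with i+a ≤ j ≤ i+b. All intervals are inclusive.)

True

Check ◇[1,1] (¬grant ∨ req) at each j in [4,4]:
  j=4: holds (witness at 5)
Found at j=4 → formula holds.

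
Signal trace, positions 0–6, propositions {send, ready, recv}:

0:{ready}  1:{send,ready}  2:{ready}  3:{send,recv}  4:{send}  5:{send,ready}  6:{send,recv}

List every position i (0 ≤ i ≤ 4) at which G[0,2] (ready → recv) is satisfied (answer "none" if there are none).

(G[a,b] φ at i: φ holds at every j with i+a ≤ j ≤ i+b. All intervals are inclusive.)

Evaluate at each i in [0,4]:
  i=0: ✗ (fails at j=0)
  i=1: ✗ (fails at j=1)
  i=2: ✗ (fails at j=2)
  i=3: ✗ (fails at j=5)
  i=4: ✗ (fails at j=5)

none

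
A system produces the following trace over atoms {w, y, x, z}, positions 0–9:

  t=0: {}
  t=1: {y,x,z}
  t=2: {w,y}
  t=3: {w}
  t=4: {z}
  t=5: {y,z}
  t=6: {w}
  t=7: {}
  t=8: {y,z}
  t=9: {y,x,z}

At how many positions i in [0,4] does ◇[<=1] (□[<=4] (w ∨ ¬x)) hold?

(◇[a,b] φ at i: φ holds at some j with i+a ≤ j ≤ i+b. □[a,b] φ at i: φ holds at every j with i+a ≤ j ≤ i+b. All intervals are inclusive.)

Evaluate at each i in [0,4]:
  i=0: ✗ (none in [0,1])
  i=1: ✓ (witness j=2)
  i=2: ✓ (witness j=2)
  i=3: ✓ (witness j=3)
  i=4: ✓ (witness j=4)
Positions where it holds: {1, 2, 3, 4} → 4.

4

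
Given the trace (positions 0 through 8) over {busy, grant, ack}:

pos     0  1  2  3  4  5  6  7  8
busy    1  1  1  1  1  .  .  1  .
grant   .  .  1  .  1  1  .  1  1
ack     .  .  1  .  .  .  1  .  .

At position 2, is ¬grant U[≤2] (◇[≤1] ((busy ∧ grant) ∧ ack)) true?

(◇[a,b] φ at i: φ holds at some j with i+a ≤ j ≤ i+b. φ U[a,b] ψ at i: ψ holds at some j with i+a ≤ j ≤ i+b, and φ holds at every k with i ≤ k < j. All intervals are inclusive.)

Yes

Need some j in [2,4] with ◇[≤1] ((busy ∧ grant) ∧ ack), and ¬grant at every k in [2,j-1].
  j=2: ◇[≤1] ((busy ∧ grant) ∧ ack) holds; no prefix to check → satisfied.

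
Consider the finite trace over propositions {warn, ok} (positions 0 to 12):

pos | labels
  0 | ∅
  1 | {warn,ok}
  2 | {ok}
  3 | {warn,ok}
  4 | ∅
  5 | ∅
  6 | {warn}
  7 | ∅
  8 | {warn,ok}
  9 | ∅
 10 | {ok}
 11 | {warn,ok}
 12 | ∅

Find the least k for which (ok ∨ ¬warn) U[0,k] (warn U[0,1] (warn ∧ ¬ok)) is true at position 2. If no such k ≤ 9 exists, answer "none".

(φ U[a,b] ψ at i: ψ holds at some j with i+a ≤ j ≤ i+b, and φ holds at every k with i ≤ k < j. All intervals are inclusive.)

4

Need earliest j ≥ 2 with (warn U[0,1] (warn ∧ ¬ok)), and (ok ∨ ¬warn) at every k in [2,j-1].
  j=2: rhs fails.
  j=3: rhs fails.
  j=4: rhs fails.
  j=5: rhs fails.
  j=6: rhs holds; lhs holds on [2,5]. k = 4.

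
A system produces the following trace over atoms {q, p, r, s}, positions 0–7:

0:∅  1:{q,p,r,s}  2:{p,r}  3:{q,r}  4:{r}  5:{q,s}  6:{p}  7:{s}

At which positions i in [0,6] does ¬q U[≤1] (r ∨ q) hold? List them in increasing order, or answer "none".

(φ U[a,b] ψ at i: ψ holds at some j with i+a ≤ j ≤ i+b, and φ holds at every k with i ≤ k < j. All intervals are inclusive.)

Evaluate at each i in [0,6]:
  i=0: ✓ (rhs at j=1; lhs holds on [0,0])
  i=1: ✓ (rhs at j=1)
  i=2: ✓ (rhs at j=2)
  i=3: ✓ (rhs at j=3)
  i=4: ✓ (rhs at j=4)
  i=5: ✓ (rhs at j=5)
  i=6: ✗ (no rhs in [6,7])

0, 1, 2, 3, 4, 5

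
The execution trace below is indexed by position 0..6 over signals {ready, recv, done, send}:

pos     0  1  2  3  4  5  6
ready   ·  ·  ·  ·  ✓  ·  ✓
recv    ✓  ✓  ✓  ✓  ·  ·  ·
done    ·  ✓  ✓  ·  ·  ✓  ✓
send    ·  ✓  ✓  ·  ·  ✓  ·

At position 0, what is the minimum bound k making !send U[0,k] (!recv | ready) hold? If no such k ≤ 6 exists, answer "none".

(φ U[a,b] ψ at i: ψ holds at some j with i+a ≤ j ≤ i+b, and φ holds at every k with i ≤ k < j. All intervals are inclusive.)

Need earliest j ≥ 0 with (!recv | ready), and !send at every k in [0,j-1].
  j=0: rhs fails.
  j=1: rhs fails.
  j=2: rhs fails.
  j=3: rhs fails.
  j=4: rhs holds but lhs fails at k=1.
  j=5: rhs holds but lhs fails at k=1.
  j=6: rhs holds but lhs fails at k=1.
No witness within the range → none.

none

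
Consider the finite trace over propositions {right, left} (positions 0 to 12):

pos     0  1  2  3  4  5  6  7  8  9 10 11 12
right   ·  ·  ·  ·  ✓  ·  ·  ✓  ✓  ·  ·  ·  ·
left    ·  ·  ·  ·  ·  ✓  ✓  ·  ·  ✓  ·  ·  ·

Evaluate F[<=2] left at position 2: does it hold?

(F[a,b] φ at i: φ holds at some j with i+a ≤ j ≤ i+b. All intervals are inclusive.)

Check left at each j in [2,4]:
  j=2: false
  j=3: false
  j=4: false
No position in the window satisfies it → formula fails.

Does not hold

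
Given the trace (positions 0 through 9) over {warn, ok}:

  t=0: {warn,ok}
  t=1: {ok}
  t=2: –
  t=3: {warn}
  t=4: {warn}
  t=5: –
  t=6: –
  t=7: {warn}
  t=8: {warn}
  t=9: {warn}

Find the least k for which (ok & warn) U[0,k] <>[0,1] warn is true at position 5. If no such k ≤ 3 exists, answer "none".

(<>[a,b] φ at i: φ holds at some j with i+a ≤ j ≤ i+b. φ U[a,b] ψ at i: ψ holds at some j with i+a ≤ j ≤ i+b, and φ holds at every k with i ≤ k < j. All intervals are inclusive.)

none

Need earliest j ≥ 5 with <>[0,1] warn, and (ok & warn) at every k in [5,j-1].
  j=5: rhs fails.
  j=6: rhs holds but lhs fails at k=5.
  j=7: rhs holds but lhs fails at k=5.
  j=8: rhs holds but lhs fails at k=5.
No witness within the range → none.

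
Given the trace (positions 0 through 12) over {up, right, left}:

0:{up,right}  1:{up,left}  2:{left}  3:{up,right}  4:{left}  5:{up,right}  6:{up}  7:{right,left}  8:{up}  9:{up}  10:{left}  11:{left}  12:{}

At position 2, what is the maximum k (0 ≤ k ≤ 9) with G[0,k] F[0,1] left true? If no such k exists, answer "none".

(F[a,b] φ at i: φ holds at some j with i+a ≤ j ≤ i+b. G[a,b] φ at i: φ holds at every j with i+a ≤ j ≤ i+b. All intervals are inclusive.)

2

F[0,1] left must hold from j=2 onward; find where it first fails.
  j=2: holds
  j=3: holds
  j=4: holds
  j=5: fails
Holds on [2,4], so largest k = 2.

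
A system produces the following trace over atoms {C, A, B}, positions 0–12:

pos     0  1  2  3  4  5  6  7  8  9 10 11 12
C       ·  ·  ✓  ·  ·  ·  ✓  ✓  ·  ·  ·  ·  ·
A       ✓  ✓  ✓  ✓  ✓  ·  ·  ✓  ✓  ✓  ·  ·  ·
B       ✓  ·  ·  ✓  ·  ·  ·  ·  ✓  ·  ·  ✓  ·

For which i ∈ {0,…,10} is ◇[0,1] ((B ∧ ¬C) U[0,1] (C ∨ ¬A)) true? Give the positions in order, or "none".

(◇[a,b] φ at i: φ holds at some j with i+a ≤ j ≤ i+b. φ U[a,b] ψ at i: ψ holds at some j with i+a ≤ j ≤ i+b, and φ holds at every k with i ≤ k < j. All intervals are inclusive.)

Evaluate at each i in [0,10]:
  i=0: ✗ (none in [0,1])
  i=1: ✓ (witness j=2)
  i=2: ✓ (witness j=2)
  i=3: ✗ (none in [3,4])
  i=4: ✓ (witness j=5)
  i=5: ✓ (witness j=5)
  i=6: ✓ (witness j=6)
  i=7: ✓ (witness j=7)
  i=8: ✗ (none in [8,9])
  i=9: ✓ (witness j=10)
  i=10: ✓ (witness j=10)

1, 2, 4, 5, 6, 7, 9, 10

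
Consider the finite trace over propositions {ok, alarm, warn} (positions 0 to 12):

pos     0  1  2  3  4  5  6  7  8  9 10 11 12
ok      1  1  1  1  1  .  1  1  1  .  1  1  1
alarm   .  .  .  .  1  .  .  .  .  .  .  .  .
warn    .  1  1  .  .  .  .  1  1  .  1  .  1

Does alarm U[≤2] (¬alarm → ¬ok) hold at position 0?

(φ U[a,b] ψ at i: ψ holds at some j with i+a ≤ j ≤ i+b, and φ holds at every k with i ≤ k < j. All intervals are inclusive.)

Need some j in [0,2] with (¬alarm → ¬ok), and alarm at every k in [0,j-1].
  j=0: (¬alarm → ¬ok) false.
  j=1: (¬alarm → ¬ok) false.
  j=2: (¬alarm → ¬ok) false.
No j in the window works → until fails.

False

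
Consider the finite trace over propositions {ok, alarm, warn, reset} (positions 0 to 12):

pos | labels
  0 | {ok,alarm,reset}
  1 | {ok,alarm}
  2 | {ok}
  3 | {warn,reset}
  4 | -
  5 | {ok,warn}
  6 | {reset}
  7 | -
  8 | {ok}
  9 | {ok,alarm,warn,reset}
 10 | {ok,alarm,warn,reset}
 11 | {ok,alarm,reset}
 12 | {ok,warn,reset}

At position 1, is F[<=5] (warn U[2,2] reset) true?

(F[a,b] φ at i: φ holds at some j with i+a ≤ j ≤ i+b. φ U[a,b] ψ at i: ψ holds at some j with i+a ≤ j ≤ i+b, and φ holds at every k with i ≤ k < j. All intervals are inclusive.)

Does not hold

Check (warn U[2,2] reset) at each j in [1,6]:
  j=1: fails
  j=2: fails
  j=3: fails
  j=4: fails
  j=5: fails
  j=6: fails
No position in the window satisfies it → formula fails.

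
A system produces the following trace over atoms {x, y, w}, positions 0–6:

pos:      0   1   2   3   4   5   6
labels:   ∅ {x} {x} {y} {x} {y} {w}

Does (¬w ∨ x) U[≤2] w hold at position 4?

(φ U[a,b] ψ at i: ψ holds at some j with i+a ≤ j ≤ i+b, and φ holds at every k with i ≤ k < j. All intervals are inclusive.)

Need some j in [4,6] with w, and (¬w ∨ x) at every k in [4,j-1].
  j=4: w false.
  j=5: w false.
  j=6: w holds; (¬w ∨ x) holds at every k in [4,5] → satisfied.

True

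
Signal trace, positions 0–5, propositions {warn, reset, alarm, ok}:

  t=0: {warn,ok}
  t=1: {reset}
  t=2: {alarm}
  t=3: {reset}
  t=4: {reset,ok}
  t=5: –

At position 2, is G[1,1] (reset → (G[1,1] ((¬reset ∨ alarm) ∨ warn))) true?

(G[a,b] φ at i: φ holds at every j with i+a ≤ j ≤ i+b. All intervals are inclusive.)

Check (reset → (G[1,1] ((¬reset ∨ alarm) ∨ warn))) at every j in [3,3]:
  j=3: antecedent true; consequent fails at 4 → ✗
Fails at j=3 → formula fails.

False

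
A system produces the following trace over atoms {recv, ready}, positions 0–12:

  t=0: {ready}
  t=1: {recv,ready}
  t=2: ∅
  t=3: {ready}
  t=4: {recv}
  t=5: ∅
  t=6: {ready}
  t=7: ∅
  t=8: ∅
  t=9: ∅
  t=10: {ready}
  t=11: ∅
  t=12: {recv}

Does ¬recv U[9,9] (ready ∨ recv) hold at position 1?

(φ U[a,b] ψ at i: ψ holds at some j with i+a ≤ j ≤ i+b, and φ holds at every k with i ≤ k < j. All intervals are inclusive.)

Need some j in [10,10] with (ready ∨ recv), and ¬recv at every k in [1,j-1].
  j=10: (ready ∨ recv) holds, but ¬recv fails at k=1 → not this j.
No j in the window works → until fails.

Does not hold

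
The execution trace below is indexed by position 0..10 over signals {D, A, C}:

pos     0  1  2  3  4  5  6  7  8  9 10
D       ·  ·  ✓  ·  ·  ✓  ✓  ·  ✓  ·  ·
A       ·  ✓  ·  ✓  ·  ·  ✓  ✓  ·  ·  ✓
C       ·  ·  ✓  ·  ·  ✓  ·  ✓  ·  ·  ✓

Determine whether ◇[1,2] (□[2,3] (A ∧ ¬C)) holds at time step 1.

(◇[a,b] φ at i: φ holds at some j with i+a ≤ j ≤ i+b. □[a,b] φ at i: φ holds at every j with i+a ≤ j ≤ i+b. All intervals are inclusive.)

No

Check □[2,3] (A ∧ ¬C) at each j in [2,3]:
  j=2: fails at 4
  j=3: fails at 5
No position in the window satisfies it → formula fails.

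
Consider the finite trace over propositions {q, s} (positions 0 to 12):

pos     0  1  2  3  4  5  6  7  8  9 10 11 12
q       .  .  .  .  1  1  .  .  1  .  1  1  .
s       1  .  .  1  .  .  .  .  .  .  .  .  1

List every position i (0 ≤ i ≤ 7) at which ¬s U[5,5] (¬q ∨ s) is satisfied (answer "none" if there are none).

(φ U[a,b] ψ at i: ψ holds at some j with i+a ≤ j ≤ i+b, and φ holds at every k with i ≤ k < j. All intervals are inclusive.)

Evaluate at each i in [0,7]:
  i=0: ✗ (no rhs in [5,5])
  i=1: ✗ (lhs fails at k=3 before rhs at j=6)
  i=2: ✗ (lhs fails at k=3 before rhs at j=7)
  i=3: ✗ (no rhs in [8,8])
  i=4: ✓ (rhs at j=9; lhs holds on [4,8])
  i=5: ✗ (no rhs in [10,10])
  i=6: ✗ (no rhs in [11,11])
  i=7: ✓ (rhs at j=12; lhs holds on [7,11])

4, 7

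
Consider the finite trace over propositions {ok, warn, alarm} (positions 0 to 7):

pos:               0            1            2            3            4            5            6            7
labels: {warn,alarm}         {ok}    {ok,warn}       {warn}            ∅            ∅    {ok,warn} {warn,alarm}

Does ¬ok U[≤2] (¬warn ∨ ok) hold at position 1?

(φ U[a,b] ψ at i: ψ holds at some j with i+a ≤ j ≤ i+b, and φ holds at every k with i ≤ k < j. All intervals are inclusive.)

Need some j in [1,3] with (¬warn ∨ ok), and ¬ok at every k in [1,j-1].
  j=1: (¬warn ∨ ok) holds; no prefix to check → satisfied.

True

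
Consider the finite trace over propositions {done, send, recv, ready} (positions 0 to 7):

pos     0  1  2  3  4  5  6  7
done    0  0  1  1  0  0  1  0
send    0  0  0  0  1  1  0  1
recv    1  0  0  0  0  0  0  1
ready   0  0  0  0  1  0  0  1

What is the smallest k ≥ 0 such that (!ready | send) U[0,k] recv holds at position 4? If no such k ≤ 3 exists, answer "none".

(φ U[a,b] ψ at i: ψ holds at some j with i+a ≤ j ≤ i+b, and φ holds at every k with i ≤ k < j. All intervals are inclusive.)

Need earliest j ≥ 4 with recv, and (!ready | send) at every k in [4,j-1].
  j=4: rhs fails.
  j=5: rhs fails.
  j=6: rhs fails.
  j=7: rhs holds; lhs holds on [4,6]. k = 3.

3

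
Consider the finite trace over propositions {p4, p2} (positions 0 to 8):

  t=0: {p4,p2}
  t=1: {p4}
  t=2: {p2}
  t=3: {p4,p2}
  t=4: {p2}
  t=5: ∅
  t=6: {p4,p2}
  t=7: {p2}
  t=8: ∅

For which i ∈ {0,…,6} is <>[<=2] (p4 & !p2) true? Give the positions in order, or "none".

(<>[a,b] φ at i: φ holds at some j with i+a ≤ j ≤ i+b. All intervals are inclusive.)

Evaluate at each i in [0,6]:
  i=0: ✓ (witness j=1)
  i=1: ✓ (witness j=1)
  i=2: ✗ (none in [2,4])
  i=3: ✗ (none in [3,5])
  i=4: ✗ (none in [4,6])
  i=5: ✗ (none in [5,7])
  i=6: ✗ (none in [6,8])

0, 1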